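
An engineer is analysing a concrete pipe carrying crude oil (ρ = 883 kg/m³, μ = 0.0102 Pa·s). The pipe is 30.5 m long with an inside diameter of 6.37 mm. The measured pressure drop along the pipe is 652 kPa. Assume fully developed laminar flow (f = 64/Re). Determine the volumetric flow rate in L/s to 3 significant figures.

For laminar flow, f = 64/Re with Re = ρVD/μ, so Darcy-Weisbach reduces to ΔP = 32μLV/D². Solving for V: V = ΔP·D²/(32μL) = 6.52e+05·(0.00637)²/(32·0.0102·30.5) = 2.658 m/s.
Check: Re = ρVD/μ = 883·2.658·0.00637/0.0102 = 1465 < 2300, so the laminar assumption holds.
Q = V·A = 2.658·(π/4·0.00637²) = 8.469e-05 m³/s = 0.0847 L/s.

Q ≈ 0.0847 L/s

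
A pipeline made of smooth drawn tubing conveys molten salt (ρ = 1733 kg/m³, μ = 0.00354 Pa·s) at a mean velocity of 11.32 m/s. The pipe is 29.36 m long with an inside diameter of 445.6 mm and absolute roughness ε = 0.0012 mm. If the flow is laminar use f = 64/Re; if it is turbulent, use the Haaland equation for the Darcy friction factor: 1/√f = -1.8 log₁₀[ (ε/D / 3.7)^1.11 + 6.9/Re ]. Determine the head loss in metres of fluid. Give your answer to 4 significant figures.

Reynolds number Re = ρVD/μ = 1733 · 11.32 · 0.4456 / 0.00354 = 2.469e+06.
Re > 4000 → turbulent. Relative roughness ε/D = 1.2e-06/0.4456 = 2.69e-06. Haaland: 1/√f = -1.8 log₁₀[(2.69e-06/3.7)^1.11 + 6.9/2.469e+06] = -1.8 log₁₀[1.54e-07 + 2.79e-06] = 9.955, so f = 0.01009.
Darcy-Weisbach: ΔP = f(L/D)(ρV²/2) = 0.01009·(29.36/0.4456)·(1733·11.32²/2) = 0.01009·65.89·1.11e+05 = 7.382e+04 Pa.
Head loss h_f = ΔP/(ρg) = 7.382e+04/(1733·9.81) = 4.342 m.

h_f ≈ 4.342 m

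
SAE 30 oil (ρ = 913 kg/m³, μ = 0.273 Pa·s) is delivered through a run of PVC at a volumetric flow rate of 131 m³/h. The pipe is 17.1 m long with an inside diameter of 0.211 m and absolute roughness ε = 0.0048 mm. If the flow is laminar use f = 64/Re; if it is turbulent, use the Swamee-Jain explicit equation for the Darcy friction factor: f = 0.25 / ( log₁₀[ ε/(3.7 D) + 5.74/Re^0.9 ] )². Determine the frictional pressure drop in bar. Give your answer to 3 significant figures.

ΔP ≈ 0.0349 bar

Q = 131 m³/h = 131/3600 = 0.03639 m³/s.
Cross-sectional area A = πD²/4 = π(0.211)²/4 = 0.03497 m²; mean velocity V = Q/A = 0.03639/0.03497 = 1.041 m/s.
Reynolds number Re = ρVD/μ = 913 · 1.041 · 0.211 / 0.273 = 734.4.
Re < 2300 → laminar flow, so f = 64/Re = 64/734.4 = 0.08715 (the turbulent correlation is not needed).
Darcy-Weisbach: ΔP = f(L/D)(ρV²/2) = 0.08715·(17.1/0.211)·(913·1.041²/2) = 0.08715·81.04·494.4 = 3492 Pa.
ΔP = 3492 Pa = 0.0349 bar.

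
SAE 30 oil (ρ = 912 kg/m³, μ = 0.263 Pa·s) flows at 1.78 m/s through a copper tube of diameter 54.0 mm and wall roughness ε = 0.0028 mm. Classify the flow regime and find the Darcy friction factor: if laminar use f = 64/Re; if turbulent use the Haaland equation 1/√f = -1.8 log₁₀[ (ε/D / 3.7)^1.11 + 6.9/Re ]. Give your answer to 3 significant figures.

f ≈ 0.192

Re = ρVD/μ = 912·1.78·0.054/0.263 = 333.3.
Re < 2300 → laminar, so f = 64/Re = 0.192 (roughness is irrelevant in laminar flow).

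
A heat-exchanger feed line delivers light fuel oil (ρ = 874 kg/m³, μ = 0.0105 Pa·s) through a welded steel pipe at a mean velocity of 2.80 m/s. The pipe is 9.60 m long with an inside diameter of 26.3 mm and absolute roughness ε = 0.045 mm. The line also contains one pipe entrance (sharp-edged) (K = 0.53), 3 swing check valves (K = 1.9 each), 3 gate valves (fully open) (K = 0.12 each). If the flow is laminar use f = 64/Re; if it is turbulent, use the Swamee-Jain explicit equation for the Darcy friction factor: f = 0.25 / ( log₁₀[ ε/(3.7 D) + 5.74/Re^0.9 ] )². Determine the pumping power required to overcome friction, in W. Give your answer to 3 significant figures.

Reynolds number Re = ρVD/μ = 874 · 2.8 · 0.0263 / 0.0105 = 6130.
Re > 4000 → turbulent. Relative roughness ε/D = 4.5e-05/0.0263 = 0.00171. Swamee-Jain: f = 0.25/(log₁₀[0.00171/3.7 + 5.74/6130^0.9])² = 0.25/(log₁₀[0.000462 + 0.00224])² = 0.25/(-2.568)² = 0.0379.
Total minor-loss coefficient ΣK = 1·0.53 + 3·1.9 + 3·0.12 = 6.59.
ΔP = [f·L/D + ΣK]·(ρV²/2) = [0.0379·9.6/0.0263 + 6.59]·(874·2.8²/2) = [13.83 + 6.59]·3426 = 6.998e+04 Pa.
Q = V·A = 2.8·0.0005433 = 0.001521 m³/s.
Pumping power P = QΔP = 0.001521·6.998e+04 = 106.4 W = 106 W.

P ≈ 106 W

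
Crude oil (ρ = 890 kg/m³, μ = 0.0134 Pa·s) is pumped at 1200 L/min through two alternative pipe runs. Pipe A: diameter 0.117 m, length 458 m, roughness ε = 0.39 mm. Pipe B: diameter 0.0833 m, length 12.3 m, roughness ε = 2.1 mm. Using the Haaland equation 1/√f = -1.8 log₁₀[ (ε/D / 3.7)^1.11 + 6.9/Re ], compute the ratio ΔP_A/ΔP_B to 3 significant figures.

ΔP_A/ΔP_B ≈ 4.11

Pipe A: V = Q/A = 0.02/0.01075 = 1.86 m/s; Re = 1.446e+04; ε/D = 0.00333; Haaland → f = 0.03321; ΔP_A = f(L/D)(ρV²/2) = 2.002e+05 Pa.
Pipe B: V = Q/A = 0.02/0.00545 = 3.67 m/s; Re = 2.03e+04; ε/D = 0.0252; Haaland → f = 0.055; ΔP_B = f(L/D)(ρV²/2) = 4.867e+04 Pa.
ΔP_A/ΔP_B = 2.002e+05/4.867e+04 = 4.11.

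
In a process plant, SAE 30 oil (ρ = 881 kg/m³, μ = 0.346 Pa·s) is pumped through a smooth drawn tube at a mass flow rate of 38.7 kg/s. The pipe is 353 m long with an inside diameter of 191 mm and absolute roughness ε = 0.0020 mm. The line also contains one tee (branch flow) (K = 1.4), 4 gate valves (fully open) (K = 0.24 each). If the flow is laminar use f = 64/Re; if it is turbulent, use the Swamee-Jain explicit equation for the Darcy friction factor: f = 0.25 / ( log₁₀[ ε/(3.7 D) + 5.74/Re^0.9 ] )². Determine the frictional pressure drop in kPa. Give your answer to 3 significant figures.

ΔP ≈ 167 kPa

A = πD²/4 = π(0.191)²/4 = 0.02865 m²; mean velocity V = ṁ/(ρA) = 38.7/(881 · 0.02865) = 1.533 m/s.
Reynolds number Re = ρVD/μ = 881 · 1.533 · 0.191 / 0.346 = 745.6.
Re < 2300 → laminar flow, so f = 64/Re = 64/745.6 = 0.08584 (the turbulent correlation is not needed).
Total minor-loss coefficient ΣK = 1·1.4 + 4·0.24 = 2.36.
ΔP = [f·L/D + ΣK]·(ρV²/2) = [0.08584·353/0.191 + 2.36]·(881·1.533²/2) = [158.6 + 2.36]·1035 = 1.667e+05 Pa.
ΔP = 1.667e+05 Pa = 167 kPa.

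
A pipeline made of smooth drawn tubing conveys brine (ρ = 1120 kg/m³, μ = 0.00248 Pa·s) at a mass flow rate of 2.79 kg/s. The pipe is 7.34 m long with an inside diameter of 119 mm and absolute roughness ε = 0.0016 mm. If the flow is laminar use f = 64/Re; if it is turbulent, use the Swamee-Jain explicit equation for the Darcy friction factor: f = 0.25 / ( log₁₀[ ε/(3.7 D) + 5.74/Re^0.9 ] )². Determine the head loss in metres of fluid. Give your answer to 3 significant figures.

h_f ≈ 0.00465 m

A = πD²/4 = π(0.119)²/4 = 0.01112 m²; mean velocity V = ṁ/(ρA) = 2.79/(1120 · 0.01112) = 0.224 m/s.
Reynolds number Re = ρVD/μ = 1120 · 0.224 · 0.119 / 0.00248 = 1.204e+04.
Re > 4000 → turbulent. Relative roughness ε/D = 1.6e-06/0.119 = 1.34e-05. Swamee-Jain: f = 0.25/(log₁₀[1.34e-05/3.7 + 5.74/1.204e+04^0.9])² = 0.25/(log₁₀[3.63e-06 + 0.00122])² = 0.25/(-2.912)² = 0.02948.
Darcy-Weisbach: ΔP = f(L/D)(ρV²/2) = 0.02948·(7.34/0.119)·(1120·0.224²/2) = 0.02948·61.68·28.09 = 51.08 Pa.
Head loss h_f = ΔP/(ρg) = 51.08/(1120·9.81) = 0.00465 m.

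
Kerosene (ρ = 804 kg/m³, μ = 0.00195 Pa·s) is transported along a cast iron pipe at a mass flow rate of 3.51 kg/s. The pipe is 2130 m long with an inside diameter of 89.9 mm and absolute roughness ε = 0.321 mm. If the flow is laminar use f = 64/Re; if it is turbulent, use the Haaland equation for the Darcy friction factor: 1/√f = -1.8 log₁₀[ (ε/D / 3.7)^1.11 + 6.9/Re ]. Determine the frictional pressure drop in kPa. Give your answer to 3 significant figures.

ΔP ≈ 141 kPa

A = πD²/4 = π(0.0899)²/4 = 0.006348 m²; mean velocity V = ṁ/(ρA) = 3.51/(804 · 0.006348) = 0.6878 m/s.
Reynolds number Re = ρVD/μ = 804 · 0.6878 · 0.0899 / 0.00195 = 2.549e+04.
Re > 4000 → turbulent. Relative roughness ε/D = 0.000321/0.0899 = 0.00357. Haaland: 1/√f = -1.8 log₁₀[(0.00357/3.7)^1.11 + 6.9/2.549e+04] = -1.8 log₁₀[0.00045 + 0.000271] = 5.656, so f = 0.03125.
Darcy-Weisbach: ΔP = f(L/D)(ρV²/2) = 0.03125·(2130/0.0899)·(804·0.6878²/2) = 0.03125·2.369e+04·190.2 = 1.408e+05 Pa.
ΔP = 1.408e+05 Pa = 141 kPa.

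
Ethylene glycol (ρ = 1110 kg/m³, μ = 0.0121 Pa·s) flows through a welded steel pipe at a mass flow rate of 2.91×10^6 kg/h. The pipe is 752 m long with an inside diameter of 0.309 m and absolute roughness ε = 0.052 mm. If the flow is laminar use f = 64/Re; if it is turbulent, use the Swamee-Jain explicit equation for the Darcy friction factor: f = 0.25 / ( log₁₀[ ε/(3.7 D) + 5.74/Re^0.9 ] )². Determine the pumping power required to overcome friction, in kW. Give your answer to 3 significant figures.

P ≈ 1500 kW

ṁ = 2.91×10^6 kg/h = 2.91×10^6/3600 = 808.3 kg/s.
A = πD²/4 = π(0.309)²/4 = 0.07499 m²; mean velocity V = ṁ/(ρA) = 808.3/(1110 · 0.07499) = 9.711 m/s.
Reynolds number Re = ρVD/μ = 1110 · 9.711 · 0.309 / 0.0121 = 2.753e+05.
Re > 4000 → turbulent. Relative roughness ε/D = 5.2e-05/0.309 = 0.000168. Swamee-Jain: f = 0.25/(log₁₀[0.000168/3.7 + 5.74/2.753e+05^0.9])² = 0.25/(log₁₀[4.55e-05 + 7.3e-05])² = 0.25/(-3.926)² = 0.01622.
Darcy-Weisbach: ΔP = f(L/D)(ρV²/2) = 0.01622·(752/0.309)·(1110·9.711²/2) = 0.01622·2434·5.234e+04 = 2.065e+06 Pa.
Q = ṁ/ρ = 808.3/1110 = 0.7282 m³/s.
Pumping power P = QΔP = 0.7282·2.065e+06 = 1504000 W = 1500 kW.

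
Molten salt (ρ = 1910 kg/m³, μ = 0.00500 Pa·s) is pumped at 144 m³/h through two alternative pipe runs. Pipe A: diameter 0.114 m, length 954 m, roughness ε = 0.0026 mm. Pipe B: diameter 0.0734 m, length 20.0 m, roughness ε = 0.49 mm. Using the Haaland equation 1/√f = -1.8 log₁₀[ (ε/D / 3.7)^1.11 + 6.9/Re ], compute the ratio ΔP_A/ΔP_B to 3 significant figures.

Pipe A: V = Q/A = 0.04/0.01021 = 3.919 m/s; Re = 1.707e+05; ε/D = 2.28e-05; Haaland → f = 0.01612; ΔP_A = f(L/D)(ρV²/2) = 1.978e+06 Pa.
Pipe B: V = Q/A = 0.04/0.004231 = 9.453 m/s; Re = 2.651e+05; ε/D = 0.00668; Haaland → f = 0.03355; ΔP_B = f(L/D)(ρV²/2) = 7.801e+05 Pa.
ΔP_A/ΔP_B = 1.978e+06/7.801e+05 = 2.54.

ΔP_A/ΔP_B ≈ 2.54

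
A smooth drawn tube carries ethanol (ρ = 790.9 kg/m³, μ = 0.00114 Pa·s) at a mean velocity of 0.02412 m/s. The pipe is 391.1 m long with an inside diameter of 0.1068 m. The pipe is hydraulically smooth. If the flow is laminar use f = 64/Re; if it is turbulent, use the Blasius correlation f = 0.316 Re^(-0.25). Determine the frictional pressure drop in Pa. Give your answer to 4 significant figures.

ΔP ≈ 30.17 Pa

Reynolds number Re = ρVD/μ = 790.9 · 0.02412 · 0.1068 / 0.00114 = 1787.
Re < 2300 → laminar flow, so f = 64/Re = 64/1787 = 0.03581 (the turbulent correlation is not needed).
Darcy-Weisbach: ΔP = f(L/D)(ρV²/2) = 0.03581·(391.1/0.1068)·(790.9·0.02412²/2) = 0.03581·3662·0.2301 = 30.17 Pa.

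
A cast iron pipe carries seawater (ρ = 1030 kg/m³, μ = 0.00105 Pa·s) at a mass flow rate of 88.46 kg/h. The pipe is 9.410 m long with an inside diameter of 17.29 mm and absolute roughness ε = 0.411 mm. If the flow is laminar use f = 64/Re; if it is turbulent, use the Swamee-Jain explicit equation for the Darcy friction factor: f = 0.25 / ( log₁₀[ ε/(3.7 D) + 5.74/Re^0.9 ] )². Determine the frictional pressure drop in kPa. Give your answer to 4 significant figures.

ΔP ≈ 0.1075 kPa

ṁ = 88.46 kg/h = 88.46/3600 = 0.02457 kg/s.
A = πD²/4 = π(0.01729)²/4 = 0.0002348 m²; mean velocity V = ṁ/(ρA) = 0.02457/(1030 · 0.0002348) = 0.1016 m/s.
Reynolds number Re = ρVD/μ = 1030 · 0.1016 · 0.01729 / 0.00105 = 1723.
Re < 2300 → laminar flow, so f = 64/Re = 64/1723 = 0.03714 (the turbulent correlation is not needed).
Darcy-Weisbach: ΔP = f(L/D)(ρV²/2) = 0.03714·(9.41/0.01729)·(1030·0.1016²/2) = 0.03714·544.2·5.317 = 107.5 Pa.
ΔP = 107.5 Pa = 0.1075 kPa.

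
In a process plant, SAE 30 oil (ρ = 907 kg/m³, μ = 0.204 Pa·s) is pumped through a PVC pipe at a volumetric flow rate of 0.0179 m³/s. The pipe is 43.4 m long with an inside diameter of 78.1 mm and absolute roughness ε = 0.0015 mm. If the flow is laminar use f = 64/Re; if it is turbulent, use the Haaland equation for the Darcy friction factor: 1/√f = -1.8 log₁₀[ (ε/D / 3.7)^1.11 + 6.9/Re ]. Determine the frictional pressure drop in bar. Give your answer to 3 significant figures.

Cross-sectional area A = πD²/4 = π(0.0781)²/4 = 0.004791 m²; mean velocity V = Q/A = 0.0179/0.004791 = 3.736 m/s.
Reynolds number Re = ρVD/μ = 907 · 3.736 · 0.0781 / 0.204 = 1297.
Re < 2300 → laminar flow, so f = 64/Re = 64/1297 = 0.04933 (the turbulent correlation is not needed).
Darcy-Weisbach: ΔP = f(L/D)(ρV²/2) = 0.04933·(43.4/0.0781)·(907·3.736²/2) = 0.04933·555.7·6331 = 1.736e+05 Pa.
ΔP = 1.736e+05 Pa = 1.74 bar.

ΔP ≈ 1.74 bar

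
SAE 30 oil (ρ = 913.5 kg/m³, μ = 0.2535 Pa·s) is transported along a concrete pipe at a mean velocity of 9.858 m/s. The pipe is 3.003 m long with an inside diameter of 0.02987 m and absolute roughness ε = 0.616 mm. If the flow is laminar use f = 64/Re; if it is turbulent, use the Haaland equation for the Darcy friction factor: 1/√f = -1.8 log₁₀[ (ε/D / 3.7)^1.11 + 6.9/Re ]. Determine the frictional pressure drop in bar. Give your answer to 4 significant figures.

ΔP ≈ 2.692 bar

Reynolds number Re = ρVD/μ = 913.5 · 9.858 · 0.02987 / 0.254 = 1061.
Re < 2300 → laminar flow, so f = 64/Re = 64/1061 = 0.06032 (the turbulent correlation is not needed).
Darcy-Weisbach: ΔP = f(L/D)(ρV²/2) = 0.06032·(3.003/0.02987)·(913.5·9.858²/2) = 0.06032·100.5·4.439e+04 = 2.692e+05 Pa.
ΔP = 2.692e+05 Pa = 2.692 bar.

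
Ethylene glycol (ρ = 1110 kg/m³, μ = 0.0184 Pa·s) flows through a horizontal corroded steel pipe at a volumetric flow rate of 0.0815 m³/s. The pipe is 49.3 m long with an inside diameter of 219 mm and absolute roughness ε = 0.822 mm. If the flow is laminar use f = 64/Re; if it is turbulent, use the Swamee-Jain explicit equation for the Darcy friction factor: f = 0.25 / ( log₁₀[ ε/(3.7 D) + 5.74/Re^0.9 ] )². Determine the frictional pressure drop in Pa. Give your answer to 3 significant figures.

ΔP ≈ 18600 Pa

Cross-sectional area A = πD²/4 = π(0.219)²/4 = 0.03767 m²; mean velocity V = Q/A = 0.0815/0.03767 = 2.164 m/s.
Reynolds number Re = ρVD/μ = 1110 · 2.164 · 0.219 / 0.0184 = 2.858e+04.
Re > 4000 → turbulent. Relative roughness ε/D = 0.000822/0.219 = 0.00375. Swamee-Jain: f = 0.25/(log₁₀[0.00375/3.7 + 5.74/2.858e+04^0.9])² = 0.25/(log₁₀[0.00101 + 0.00056])² = 0.25/(-2.803)² = 0.03182.
Darcy-Weisbach: ΔP = f(L/D)(ρV²/2) = 0.03182·(49.3/0.219)·(1110·2.164²/2) = 0.03182·225.1·2598 = 1.861e+04 Pa.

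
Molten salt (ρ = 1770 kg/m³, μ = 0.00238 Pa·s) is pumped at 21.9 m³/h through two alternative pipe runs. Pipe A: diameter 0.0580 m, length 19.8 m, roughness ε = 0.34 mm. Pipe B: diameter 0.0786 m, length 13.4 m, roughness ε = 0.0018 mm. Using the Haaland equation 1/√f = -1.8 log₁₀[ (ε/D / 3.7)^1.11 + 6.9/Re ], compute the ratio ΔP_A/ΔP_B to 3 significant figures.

Pipe A: V = Q/A = 0.006083/0.002642 = 2.302 m/s; Re = 9.932e+04; ε/D = 0.00586; Haaland → f = 0.03272; ΔP_A = f(L/D)(ρV²/2) = 5.241e+04 Pa.
Pipe B: V = Q/A = 0.006083/0.004852 = 1.254 m/s; Re = 7.329e+04; ε/D = 2.29e-05; Haaland → f = 0.01911; ΔP_B = f(L/D)(ρV²/2) = 4533 Pa.
ΔP_A/ΔP_B = 5.241e+04/4533 = 11.6.

ΔP_A/ΔP_B ≈ 11.6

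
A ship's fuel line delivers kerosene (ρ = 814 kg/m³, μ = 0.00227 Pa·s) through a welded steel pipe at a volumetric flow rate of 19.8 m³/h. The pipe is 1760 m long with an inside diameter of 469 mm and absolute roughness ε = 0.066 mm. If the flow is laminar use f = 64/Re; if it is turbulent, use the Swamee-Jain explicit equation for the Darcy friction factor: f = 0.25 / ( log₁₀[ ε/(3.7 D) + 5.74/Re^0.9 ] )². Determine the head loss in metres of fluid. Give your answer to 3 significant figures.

h_f ≈ 0.00722 m

Q = 19.8 m³/h = 19.8/3600 = 0.0055 m³/s.
Cross-sectional area A = πD²/4 = π(0.469)²/4 = 0.1728 m²; mean velocity V = Q/A = 0.0055/0.1728 = 0.03184 m/s.
Reynolds number Re = ρVD/μ = 814 · 0.03184 · 0.469 / 0.00227 = 5354.
Re > 4000 → turbulent. Relative roughness ε/D = 6.6e-05/0.469 = 0.000141. Swamee-Jain: f = 0.25/(log₁₀[0.000141/3.7 + 5.74/5354^0.9])² = 0.25/(log₁₀[3.8e-05 + 0.00253])² = 0.25/(-2.59)² = 0.03726.
Darcy-Weisbach: ΔP = f(L/D)(ρV²/2) = 0.03726·(1760/0.469)·(814·0.03184²/2) = 0.03726·3753·0.4125 = 57.67 Pa.
Head loss h_f = ΔP/(ρg) = 57.67/(814·9.81) = 0.00722 m.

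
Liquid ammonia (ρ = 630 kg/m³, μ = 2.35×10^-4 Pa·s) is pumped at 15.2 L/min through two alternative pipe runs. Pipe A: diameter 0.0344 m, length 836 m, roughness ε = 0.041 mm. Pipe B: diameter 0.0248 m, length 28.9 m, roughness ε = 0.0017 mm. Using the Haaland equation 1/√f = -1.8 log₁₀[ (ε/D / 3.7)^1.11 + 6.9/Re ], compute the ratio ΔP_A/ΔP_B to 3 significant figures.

Pipe A: V = Q/A = 0.0002533/0.0009294 = 0.2726 m/s; Re = 2.514e+04; ε/D = 0.00119; Haaland → f = 0.02686; ΔP_A = f(L/D)(ρV²/2) = 1.528e+04 Pa.
Pipe B: V = Q/A = 0.0002533/0.0004831 = 0.5244 m/s; Re = 3.487e+04; ε/D = 6.85e-05; Haaland → f = 0.02265; ΔP_B = f(L/D)(ρV²/2) = 2287 Pa.
ΔP_A/ΔP_B = 1.528e+04/2287 = 6.68.

ΔP_A/ΔP_B ≈ 6.68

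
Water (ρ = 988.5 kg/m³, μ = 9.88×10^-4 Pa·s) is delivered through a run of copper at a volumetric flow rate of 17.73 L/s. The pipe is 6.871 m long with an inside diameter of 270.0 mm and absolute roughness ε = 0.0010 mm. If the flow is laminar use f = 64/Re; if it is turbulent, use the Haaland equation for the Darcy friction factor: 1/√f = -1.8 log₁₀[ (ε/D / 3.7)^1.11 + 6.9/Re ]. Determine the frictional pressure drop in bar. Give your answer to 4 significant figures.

ΔP ≈ 2.234×10^-4 bar

Q = 17.73 L/s = 17.73/1000 = 0.01773 m³/s.
Cross-sectional area A = πD²/4 = π(0.27)²/4 = 0.05726 m²; mean velocity V = Q/A = 0.01773/0.05726 = 0.3097 m/s.
Reynolds number Re = ρVD/μ = 988.5 · 0.3097 · 0.27 / 0.000988 = 8.365e+04.
Re > 4000 → turbulent. Relative roughness ε/D = 1e-06/0.27 = 3.7e-06. Haaland: 1/√f = -1.8 log₁₀[(3.7e-06/3.7)^1.11 + 6.9/8.365e+04] = -1.8 log₁₀[2.19e-07 + 8.25e-05] = 7.348, so f = 0.01852.
Darcy-Weisbach: ΔP = f(L/D)(ρV²/2) = 0.01852·(6.871/0.27)·(988.5·0.3097²/2) = 0.01852·25.45·47.39 = 22.34 Pa.
ΔP = 22.34 Pa = 2.234×10^-4 bar.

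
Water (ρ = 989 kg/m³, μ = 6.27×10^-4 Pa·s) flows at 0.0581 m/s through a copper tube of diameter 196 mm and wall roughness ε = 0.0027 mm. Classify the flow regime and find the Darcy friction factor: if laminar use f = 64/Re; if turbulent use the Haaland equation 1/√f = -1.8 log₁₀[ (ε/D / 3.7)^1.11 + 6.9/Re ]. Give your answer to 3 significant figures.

Re = ρVD/μ = 989·0.0581·0.196/0.000627 = 1.796e+04.
Re > 4000 → turbulent. ε/D = 2.7e-06/0.196 = 1.38e-05; Haaland: 1/√f = -1.8 log₁₀[9.41e-07 + 0.000384] = 6.146, so f = 0.02647.

f ≈ 0.0265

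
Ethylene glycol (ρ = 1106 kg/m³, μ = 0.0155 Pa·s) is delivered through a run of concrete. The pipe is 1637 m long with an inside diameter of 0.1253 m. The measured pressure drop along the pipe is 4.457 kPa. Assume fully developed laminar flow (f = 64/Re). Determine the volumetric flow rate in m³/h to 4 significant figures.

For laminar flow, f = 64/Re with Re = ρVD/μ, so Darcy-Weisbach reduces to ΔP = 32μLV/D². Solving for V: V = ΔP·D²/(32μL) = 4457·(0.1253)²/(32·0.0155·1637) = 0.08618 m/s.
Check: Re = ρVD/μ = 1106·0.08618·0.1253/0.0155 = 770.5 < 2300, so the laminar assumption holds.
Q = V·A = 0.08618·(π/4·0.1253²) = 0.001063 m³/s = 3.826 m³/h.

Q ≈ 3.826 m³/h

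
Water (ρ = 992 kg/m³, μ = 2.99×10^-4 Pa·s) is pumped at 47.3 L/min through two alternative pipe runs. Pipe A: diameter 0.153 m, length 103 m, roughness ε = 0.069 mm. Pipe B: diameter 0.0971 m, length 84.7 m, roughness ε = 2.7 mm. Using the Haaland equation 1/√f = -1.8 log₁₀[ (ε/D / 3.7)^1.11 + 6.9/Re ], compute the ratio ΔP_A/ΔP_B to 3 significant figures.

Pipe A: V = Q/A = 0.0007883/0.01839 = 0.04288 m/s; Re = 2.177e+04; ε/D = 0.000451; Haaland → f = 0.02607; ΔP_A = f(L/D)(ρV²/2) = 16 Pa.
Pipe B: V = Q/A = 0.0007883/0.007405 = 0.1065 m/s; Re = 3.43e+04; ε/D = 0.0278; Haaland → f = 0.05645; ΔP_B = f(L/D)(ρV²/2) = 276.8 Pa.
ΔP_A/ΔP_B = 16/276.8 = 0.0578.

ΔP_A/ΔP_B ≈ 0.0578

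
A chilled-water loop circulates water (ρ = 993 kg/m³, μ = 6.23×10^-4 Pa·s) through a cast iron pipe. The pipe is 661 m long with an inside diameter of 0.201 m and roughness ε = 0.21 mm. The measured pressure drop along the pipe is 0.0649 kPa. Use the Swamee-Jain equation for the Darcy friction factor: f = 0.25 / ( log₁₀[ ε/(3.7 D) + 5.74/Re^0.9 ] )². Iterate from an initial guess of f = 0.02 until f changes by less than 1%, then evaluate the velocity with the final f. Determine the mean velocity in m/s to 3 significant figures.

V ≈ 0.0354 m/s

Rearranging Darcy-Weisbach: V = √(2·ΔP·D/(f·L·ρ)). With ε/D = 0.00021/0.201 = 0.00104, iterate starting from f = 0.02:
  f = 0.02 → V = √(2·64.9·0.201/(0.02·661·993)) = 0.04458 m/s; Re = ρVD/μ = 1.428e+04; f → 0.03021
  f = 0.03021 → V = 0.03627 m/s; Re = 1.162e+04; f → 0.03162
  f = 0.03162 → V = 0.03546 m/s; Re = 1.136e+04; f → 0.03178
Converged (Δf/f < 1%). With the final f = 0.03178: V = √(2·64.9·0.201/(0.03178·661·993)) = 0.03536 m/s.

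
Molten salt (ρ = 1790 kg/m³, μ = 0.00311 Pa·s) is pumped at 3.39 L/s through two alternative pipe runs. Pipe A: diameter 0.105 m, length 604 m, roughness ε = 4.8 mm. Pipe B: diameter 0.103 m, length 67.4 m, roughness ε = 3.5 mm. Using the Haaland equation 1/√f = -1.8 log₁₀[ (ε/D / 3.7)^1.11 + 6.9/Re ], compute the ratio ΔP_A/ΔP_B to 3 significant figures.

ΔP_A/ΔP_B ≈ 9.24

Pipe A: V = Q/A = 0.00339/0.008659 = 0.3915 m/s; Re = 2.366e+04; ε/D = 0.0457; Haaland → f = 0.06987; ΔP_A = f(L/D)(ρV²/2) = 5.514e+04 Pa.
Pipe B: V = Q/A = 0.00339/0.008332 = 0.4069 m/s; Re = 2.412e+04; ε/D = 0.034; Haaland → f = 0.06157; ΔP_B = f(L/D)(ρV²/2) = 5969 Pa.
ΔP_A/ΔP_B = 5.514e+04/5969 = 9.24.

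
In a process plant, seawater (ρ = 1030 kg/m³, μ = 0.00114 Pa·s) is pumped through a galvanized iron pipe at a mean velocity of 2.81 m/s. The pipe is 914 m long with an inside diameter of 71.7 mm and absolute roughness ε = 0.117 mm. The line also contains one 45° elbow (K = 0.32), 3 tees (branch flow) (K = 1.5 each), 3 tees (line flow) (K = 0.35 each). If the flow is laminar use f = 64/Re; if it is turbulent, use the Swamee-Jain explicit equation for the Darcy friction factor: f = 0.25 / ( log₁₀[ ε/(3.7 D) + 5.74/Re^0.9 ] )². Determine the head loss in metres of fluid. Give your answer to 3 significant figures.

h_f ≈ 123 m

Reynolds number Re = ρVD/μ = 1030 · 2.81 · 0.0717 / 0.00114 = 1.82e+05.
Re > 4000 → turbulent. Relative roughness ε/D = 0.000117/0.0717 = 0.00163. Swamee-Jain: f = 0.25/(log₁₀[0.00163/3.7 + 5.74/1.82e+05^0.9])² = 0.25/(log₁₀[0.000441 + 0.000106])² = 0.25/(-3.262)² = 0.02349.
Total minor-loss coefficient ΣK = 1·0.32 + 3·1.5 + 3·0.35 = 5.87.
ΔP = [f·L/D + ΣK]·(ρV²/2) = [0.02349·914/0.0717 + 5.87]·(1030·2.81²/2) = [299.5 + 5.87]·4066 = 1.242e+06 Pa.
Head loss h_f = ΔP/(ρg) = 1.242e+06/(1030·9.81) = 123 m.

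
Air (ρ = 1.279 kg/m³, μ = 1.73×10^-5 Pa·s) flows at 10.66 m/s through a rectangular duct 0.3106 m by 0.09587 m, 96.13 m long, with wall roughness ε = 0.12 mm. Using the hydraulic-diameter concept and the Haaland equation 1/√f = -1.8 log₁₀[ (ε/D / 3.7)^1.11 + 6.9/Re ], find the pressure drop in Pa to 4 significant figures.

ΔP ≈ 1003 Pa

Hydraulic diameter D_h = 4A/P = 4·(0.3106·0.09587)/(2·(0.3106+0.09587)) = 0.1191/0.8129 = 0.1465 m.
Re = ρVD_h/μ = 1.279·10.66·0.1465/1.73e-05 = 1.155e+05.
ε/D_h = 0.00012/0.1465 = 0.000819; Haaland gives 1/√f = -1.8 log₁₀[8.77e-05+5.98e-05] = 6.896, so f = 0.02103.
ΔP = f(L/D_h)(ρV²/2) = 0.02103·96.13/0.1465·72.67 = 1003 Pa.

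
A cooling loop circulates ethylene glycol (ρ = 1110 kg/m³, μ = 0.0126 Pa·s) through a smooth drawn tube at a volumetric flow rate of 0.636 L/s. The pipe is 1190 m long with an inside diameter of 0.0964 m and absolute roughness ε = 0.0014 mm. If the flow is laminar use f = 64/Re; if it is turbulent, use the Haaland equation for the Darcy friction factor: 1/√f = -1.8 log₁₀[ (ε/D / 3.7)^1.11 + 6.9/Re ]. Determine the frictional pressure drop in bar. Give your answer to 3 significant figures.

Q = 0.636 L/s = 0.636/1000 = 0.000636 m³/s.
Cross-sectional area A = πD²/4 = π(0.0964)²/4 = 0.007299 m²; mean velocity V = Q/A = 0.000636/0.007299 = 0.08714 m/s.
Reynolds number Re = ρVD/μ = 1110 · 0.08714 · 0.0964 / 0.0126 = 740.
Re < 2300 → laminar flow, so f = 64/Re = 64/740 = 0.08648 (the turbulent correlation is not needed).
Darcy-Weisbach: ΔP = f(L/D)(ρV²/2) = 0.08648·(1190/0.0964)·(1110·0.08714²/2) = 0.08648·1.234e+04·4.214 = 4499 Pa.
ΔP = 4499 Pa = 0.0450 bar.

ΔP ≈ 0.0450 bar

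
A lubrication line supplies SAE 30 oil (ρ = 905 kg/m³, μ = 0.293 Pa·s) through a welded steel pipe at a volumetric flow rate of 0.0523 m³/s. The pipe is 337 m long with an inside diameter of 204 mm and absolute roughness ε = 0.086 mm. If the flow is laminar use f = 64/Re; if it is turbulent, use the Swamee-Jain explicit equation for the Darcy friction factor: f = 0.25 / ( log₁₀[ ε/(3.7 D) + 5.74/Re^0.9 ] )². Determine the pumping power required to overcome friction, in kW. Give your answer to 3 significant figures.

P ≈ 6.35 kW

Cross-sectional area A = πD²/4 = π(0.204)²/4 = 0.03269 m²; mean velocity V = Q/A = 0.0523/0.03269 = 1.6 m/s.
Reynolds number Re = ρVD/μ = 905 · 1.6 · 0.204 / 0.293 = 1008.
Re < 2300 → laminar flow, so f = 64/Re = 64/1008 = 0.06348 (the turbulent correlation is not needed).
Darcy-Weisbach: ΔP = f(L/D)(ρV²/2) = 0.06348·(337/0.204)·(905·1.6²/2) = 0.06348·1652·1159 = 1.215e+05 Pa.
Pumping power P = QΔP = 0.0523·1.215e+05 = 6354 W = 6.35 kW.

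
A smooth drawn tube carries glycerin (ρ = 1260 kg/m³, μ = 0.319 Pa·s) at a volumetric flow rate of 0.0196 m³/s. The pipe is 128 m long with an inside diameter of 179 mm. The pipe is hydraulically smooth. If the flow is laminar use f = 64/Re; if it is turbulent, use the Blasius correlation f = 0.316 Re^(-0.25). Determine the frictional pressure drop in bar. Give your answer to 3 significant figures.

Cross-sectional area A = πD²/4 = π(0.179)²/4 = 0.02516 m²; mean velocity V = Q/A = 0.0196/0.02516 = 0.7789 m/s.
Reynolds number Re = ρVD/μ = 1260 · 0.7789 · 0.179 / 0.319 = 550.7.
Re < 2300 → laminar flow, so f = 64/Re = 64/550.7 = 0.1162 (the turbulent correlation is not needed).
Darcy-Weisbach: ΔP = f(L/D)(ρV²/2) = 0.1162·(128/0.179)·(1260·0.7789²/2) = 0.1162·715.1·382.2 = 3.176e+04 Pa.
ΔP = 3.176e+04 Pa = 0.318 bar.

ΔP ≈ 0.318 bar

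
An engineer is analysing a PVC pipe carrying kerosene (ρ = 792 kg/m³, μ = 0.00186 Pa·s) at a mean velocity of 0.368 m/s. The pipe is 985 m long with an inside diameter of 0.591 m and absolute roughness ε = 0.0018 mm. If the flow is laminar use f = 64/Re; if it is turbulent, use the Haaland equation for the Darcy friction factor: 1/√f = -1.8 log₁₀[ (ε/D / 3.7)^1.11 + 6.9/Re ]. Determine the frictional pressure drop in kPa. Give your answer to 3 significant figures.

Reynolds number Re = ρVD/μ = 792 · 0.368 · 0.591 / 0.00186 = 9.261e+04.
Re > 4000 → turbulent. Relative roughness ε/D = 1.8e-06/0.591 = 3.05e-06. Haaland: 1/√f = -1.8 log₁₀[(3.05e-06/3.7)^1.11 + 6.9/9.261e+04] = -1.8 log₁₀[1.76e-07 + 7.45e-05] = 7.428, so f = 0.01812.
Darcy-Weisbach: ΔP = f(L/D)(ρV²/2) = 0.01812·(985/0.591)·(792·0.368²/2) = 0.01812·1667·53.63 = 1620 Pa.
ΔP = 1620 Pa = 1.62 kPa.

ΔP ≈ 1.62 kPa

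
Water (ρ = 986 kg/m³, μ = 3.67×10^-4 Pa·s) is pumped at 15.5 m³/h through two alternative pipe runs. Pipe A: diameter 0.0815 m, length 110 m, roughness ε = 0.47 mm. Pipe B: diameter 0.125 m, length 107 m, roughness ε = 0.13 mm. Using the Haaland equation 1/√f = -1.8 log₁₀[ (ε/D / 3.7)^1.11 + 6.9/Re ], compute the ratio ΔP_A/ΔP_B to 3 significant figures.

Pipe A: V = Q/A = 0.004306/0.005217 = 0.8253 m/s; Re = 1.807e+05; ε/D = 0.00577; Haaland → f = 0.03222; ΔP_A = f(L/D)(ρV²/2) = 1.46e+04 Pa.
Pipe B: V = Q/A = 0.004306/0.01227 = 0.3508 m/s; Re = 1.178e+05; ε/D = 0.00104; Haaland → f = 0.02181; ΔP_B = f(L/D)(ρV²/2) = 1133 Pa.
ΔP_A/ΔP_B = 1.46e+04/1133 = 12.9.

ΔP_A/ΔP_B ≈ 12.9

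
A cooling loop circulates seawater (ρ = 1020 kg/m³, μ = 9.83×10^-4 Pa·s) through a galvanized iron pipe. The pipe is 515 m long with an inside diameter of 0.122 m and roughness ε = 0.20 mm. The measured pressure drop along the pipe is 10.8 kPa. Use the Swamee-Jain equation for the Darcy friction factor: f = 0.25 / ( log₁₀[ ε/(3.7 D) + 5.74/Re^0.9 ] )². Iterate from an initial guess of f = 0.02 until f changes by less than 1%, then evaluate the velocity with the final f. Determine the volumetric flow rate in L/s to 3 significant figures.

Q ≈ 5.18 L/s

Rearranging Darcy-Weisbach: V = √(2·ΔP·D/(f·L·ρ)). With ε/D = 0.0002/0.122 = 0.00164, iterate starting from f = 0.02:
  f = 0.02 → V = √(2·1.08e+04·0.122/(0.02·515·1020)) = 0.5008 m/s; Re = ρVD/μ = 6.34e+04; f → 0.02528
  f = 0.02528 → V = 0.4455 m/s; Re = 5.639e+04; f → 0.02557
  f = 0.02557 → V = 0.4429 m/s; Re = 5.607e+04; f → 0.02559
Converged (Δf/f < 1%). With the final f = 0.02559: V = √(2·1.08e+04·0.122/(0.02559·515·1020)) = 0.4428 m/s.
Q = V·A = 0.4428·(π/4·0.122²) = 0.005176 m³/s = 5.18 L/s.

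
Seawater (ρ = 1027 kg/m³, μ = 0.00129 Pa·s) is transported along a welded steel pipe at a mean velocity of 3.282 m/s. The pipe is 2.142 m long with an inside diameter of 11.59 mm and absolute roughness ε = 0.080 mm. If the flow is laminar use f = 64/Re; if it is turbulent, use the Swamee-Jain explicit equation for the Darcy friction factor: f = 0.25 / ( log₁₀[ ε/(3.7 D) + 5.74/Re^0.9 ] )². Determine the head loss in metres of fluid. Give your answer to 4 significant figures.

Reynolds number Re = ρVD/μ = 1027 · 3.282 · 0.01159 / 0.00129 = 3.028e+04.
Re > 4000 → turbulent. Relative roughness ε/D = 8e-05/0.01159 = 0.0069. Swamee-Jain: f = 0.25/(log₁₀[0.0069/3.7 + 5.74/3.028e+04^0.9])² = 0.25/(log₁₀[0.00187 + 0.000532])² = 0.25/(-2.62)² = 0.03641.
Darcy-Weisbach: ΔP = f(L/D)(ρV²/2) = 0.03641·(2.142/0.01159)·(1027·3.282²/2) = 0.03641·184.8·5531 = 3.722e+04 Pa.
Head loss h_f = ΔP/(ρg) = 3.722e+04/(1027·9.81) = 3.695 m.

h_f ≈ 3.695 m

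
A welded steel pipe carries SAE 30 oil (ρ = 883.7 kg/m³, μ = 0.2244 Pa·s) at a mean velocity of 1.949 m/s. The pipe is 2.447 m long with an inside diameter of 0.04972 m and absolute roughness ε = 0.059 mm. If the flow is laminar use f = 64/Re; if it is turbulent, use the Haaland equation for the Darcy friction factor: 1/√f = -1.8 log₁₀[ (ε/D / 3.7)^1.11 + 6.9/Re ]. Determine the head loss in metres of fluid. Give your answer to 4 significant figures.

h_f ≈ 1.598 m

Reynolds number Re = ρVD/μ = 883.7 · 1.949 · 0.04972 / 0.224 = 381.6.
Re < 2300 → laminar flow, so f = 64/Re = 64/381.6 = 0.1677 (the turbulent correlation is not needed).
Darcy-Weisbach: ΔP = f(L/D)(ρV²/2) = 0.1677·(2.447/0.04972)·(883.7·1.949²/2) = 0.1677·49.22·1678 = 1.385e+04 Pa.
Head loss h_f = ΔP/(ρg) = 1.385e+04/(883.7·9.81) = 1.598 m.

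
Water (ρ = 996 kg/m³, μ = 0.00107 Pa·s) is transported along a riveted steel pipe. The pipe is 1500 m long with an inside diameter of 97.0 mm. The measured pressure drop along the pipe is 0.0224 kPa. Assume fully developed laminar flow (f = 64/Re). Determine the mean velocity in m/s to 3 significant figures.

V ≈ 0.00410 m/s

For laminar flow, f = 64/Re with Re = ρVD/μ, so Darcy-Weisbach reduces to ΔP = 32μLV/D². Solving for V: V = ΔP·D²/(32μL) = 22.4·(0.097)²/(32·0.00107·1500) = 0.004104 m/s.
Check: Re = ρVD/μ = 996·0.004104·0.097/0.00107 = 370.5 < 2300, so the laminar assumption holds.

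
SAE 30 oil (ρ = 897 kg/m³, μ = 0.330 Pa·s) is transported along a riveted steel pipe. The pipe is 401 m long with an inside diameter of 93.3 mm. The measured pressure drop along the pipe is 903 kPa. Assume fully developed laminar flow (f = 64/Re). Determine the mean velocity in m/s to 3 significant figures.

For laminar flow, f = 64/Re with Re = ρVD/μ, so Darcy-Weisbach reduces to ΔP = 32μLV/D². Solving for V: V = ΔP·D²/(32μL) = 9.03e+05·(0.0933)²/(32·0.33·401) = 1.856 m/s.
Check: Re = ρVD/μ = 897·1.856·0.0933/0.33 = 470.8 < 2300, so the laminar assumption holds.

V ≈ 1.86 m/s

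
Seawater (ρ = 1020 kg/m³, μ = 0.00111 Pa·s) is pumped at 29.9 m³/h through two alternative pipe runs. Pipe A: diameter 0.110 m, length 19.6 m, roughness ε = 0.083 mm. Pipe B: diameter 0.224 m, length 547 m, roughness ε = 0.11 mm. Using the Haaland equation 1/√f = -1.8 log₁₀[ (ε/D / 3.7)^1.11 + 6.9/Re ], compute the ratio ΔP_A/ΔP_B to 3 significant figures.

Pipe A: V = Q/A = 0.008306/0.009503 = 0.874 m/s; Re = 8.834e+04; ε/D = 0.000755; Haaland → f = 0.02136; ΔP_A = f(L/D)(ρV²/2) = 1483 Pa.
Pipe B: V = Q/A = 0.008306/0.03941 = 0.2108 m/s; Re = 4.338e+04; ε/D = 0.000491; Haaland → f = 0.02279; ΔP_B = f(L/D)(ρV²/2) = 1261 Pa.
ΔP_A/ΔP_B = 1483/1261 = 1.18.

ΔP_A/ΔP_B ≈ 1.18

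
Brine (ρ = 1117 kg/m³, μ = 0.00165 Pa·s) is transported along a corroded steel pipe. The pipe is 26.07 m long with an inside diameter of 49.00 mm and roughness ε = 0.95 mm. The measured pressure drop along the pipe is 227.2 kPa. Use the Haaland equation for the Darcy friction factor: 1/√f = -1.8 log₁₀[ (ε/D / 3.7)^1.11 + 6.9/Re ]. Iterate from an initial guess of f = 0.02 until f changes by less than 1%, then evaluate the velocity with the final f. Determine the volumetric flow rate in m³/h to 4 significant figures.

Rearranging Darcy-Weisbach: V = √(2·ΔP·D/(f·L·ρ)). With ε/D = 0.00095/0.049 = 0.0194, iterate starting from f = 0.02:
  f = 0.02 → V = √(2·2.272e+05·0.049/(0.02·26.07·1117)) = 6.183 m/s; Re = ρVD/μ = 2.051e+05; f → 0.04835
  f = 0.04835 → V = 3.977 m/s; Re = 1.319e+05; f → 0.04845
Converged (Δf/f < 1%). With the final f = 0.04845: V = √(2·2.272e+05·0.049/(0.04845·26.07·1117)) = 3.972 m/s.
Q = V·A = 3.972·(π/4·0.049²) = 0.007491 m³/s = 26.97 m³/h.

Q ≈ 26.97 m³/h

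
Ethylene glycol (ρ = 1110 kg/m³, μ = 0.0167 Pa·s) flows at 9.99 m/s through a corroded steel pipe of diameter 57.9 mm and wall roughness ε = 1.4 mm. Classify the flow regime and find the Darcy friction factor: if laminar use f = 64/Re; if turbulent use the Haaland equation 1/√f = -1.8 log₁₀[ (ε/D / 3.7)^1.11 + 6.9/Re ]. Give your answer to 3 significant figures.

f ≈ 0.0534

Re = ρVD/μ = 1110·9.99·0.0579/0.0167 = 3.845e+04.
Re > 4000 → turbulent. ε/D = 0.0014/0.0579 = 0.0242; Haaland: 1/√f = -1.8 log₁₀[0.00376 + 0.000179] = 4.329, so f = 0.05337.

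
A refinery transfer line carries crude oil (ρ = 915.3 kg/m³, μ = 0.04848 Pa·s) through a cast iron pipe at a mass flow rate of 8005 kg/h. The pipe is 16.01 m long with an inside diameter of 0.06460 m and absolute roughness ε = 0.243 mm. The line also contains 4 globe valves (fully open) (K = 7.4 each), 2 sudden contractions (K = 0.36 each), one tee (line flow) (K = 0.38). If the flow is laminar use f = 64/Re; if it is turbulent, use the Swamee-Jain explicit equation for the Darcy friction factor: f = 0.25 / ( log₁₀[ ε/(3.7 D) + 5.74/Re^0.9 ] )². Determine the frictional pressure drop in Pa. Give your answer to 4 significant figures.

ṁ = 8005 kg/h = 8005/3600 = 2.224 kg/s.
A = πD²/4 = π(0.0646)²/4 = 0.003278 m²; mean velocity V = ṁ/(ρA) = 2.224/(915.3 · 0.003278) = 0.7412 m/s.
Reynolds number Re = ρVD/μ = 915.3 · 0.7412 · 0.0646 / 0.0485 = 904.
Re < 2300 → laminar flow, so f = 64/Re = 64/904 = 0.0708 (the turbulent correlation is not needed).
Total minor-loss coefficient ΣK = 4·7.4 + 2·0.36 + 1·0.38 = 30.7.
ΔP = [f·L/D + ΣK]·(ρV²/2) = [0.0708·16.01/0.0646 + 30.7]·(915.3·0.7412²/2) = [17.55 + 30.7]·251.4 = 1.213e+04 Pa.

ΔP ≈ 12130 Pa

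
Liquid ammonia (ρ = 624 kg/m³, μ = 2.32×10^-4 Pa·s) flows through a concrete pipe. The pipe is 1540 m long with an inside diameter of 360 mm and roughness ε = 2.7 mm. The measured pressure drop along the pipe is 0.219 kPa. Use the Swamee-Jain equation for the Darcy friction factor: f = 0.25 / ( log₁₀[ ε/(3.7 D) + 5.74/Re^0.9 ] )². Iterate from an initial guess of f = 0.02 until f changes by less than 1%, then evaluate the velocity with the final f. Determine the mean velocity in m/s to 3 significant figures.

V ≈ 0.0676 m/s

Rearranging Darcy-Weisbach: V = √(2·ΔP·D/(f·L·ρ)). With ε/D = 0.0027/0.36 = 0.0075, iterate starting from f = 0.02:
  f = 0.02 → V = √(2·219·0.36/(0.02·1540·624)) = 0.09058 m/s; Re = ρVD/μ = 8.77e+04; f → 0.03556
  f = 0.03556 → V = 0.06793 m/s; Re = 6.577e+04; f → 0.03587
Converged (Δf/f < 1%). With the final f = 0.03587: V = √(2·219·0.36/(0.03587·1540·624)) = 0.06763 m/s.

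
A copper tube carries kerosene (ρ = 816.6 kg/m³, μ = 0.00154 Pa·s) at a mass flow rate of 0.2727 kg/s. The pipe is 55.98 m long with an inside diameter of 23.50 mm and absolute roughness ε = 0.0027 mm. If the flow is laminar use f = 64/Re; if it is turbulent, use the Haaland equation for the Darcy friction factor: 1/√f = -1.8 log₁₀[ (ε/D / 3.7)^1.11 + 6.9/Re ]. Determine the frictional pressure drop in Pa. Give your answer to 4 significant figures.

ΔP ≈ 18080 Pa

A = πD²/4 = π(0.0235)²/4 = 0.0004337 m²; mean velocity V = ṁ/(ρA) = 0.2727/(816.6 · 0.0004337) = 0.7699 m/s.
Reynolds number Re = ρVD/μ = 816.6 · 0.7699 · 0.0235 / 0.00154 = 9594.
Re > 4000 → turbulent. Relative roughness ε/D = 2.7e-06/0.0235 = 0.000115. Haaland: 1/√f = -1.8 log₁₀[(0.000115/3.7)^1.11 + 6.9/9594] = -1.8 log₁₀[9.91e-06 + 0.000719] = 5.647, so f = 0.03136.
Darcy-Weisbach: ΔP = f(L/D)(ρV²/2) = 0.03136·(55.98/0.0235)·(816.6·0.7699²/2) = 0.03136·2382·242 = 1.808e+04 Pa.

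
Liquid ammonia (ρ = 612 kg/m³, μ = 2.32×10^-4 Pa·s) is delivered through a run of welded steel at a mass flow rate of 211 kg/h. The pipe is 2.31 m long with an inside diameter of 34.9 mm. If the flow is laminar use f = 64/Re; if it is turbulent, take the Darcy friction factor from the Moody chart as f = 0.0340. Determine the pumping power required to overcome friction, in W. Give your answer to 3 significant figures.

ṁ = 211 kg/h = 211/3600 = 0.05861 kg/s.
A = πD²/4 = π(0.0349)²/4 = 0.0009566 m²; mean velocity V = ṁ/(ρA) = 0.05861/(612 · 0.0009566) = 0.1001 m/s.
Reynolds number Re = ρVD/μ = 612 · 0.1001 · 0.0349 / 0.000232 = 9217.
Re > 4000 → turbulent; use the Moody-chart value f = 0.0340.
Darcy-Weisbach: ΔP = f(L/D)(ρV²/2) = 0.034·(2.31/0.0349)·(612·0.1001²/2) = 0.034·66.19·3.067 = 6.902 Pa.
Q = ṁ/ρ = 0.05861/612 = 9.577e-05 m³/s.
Pumping power P = QΔP = 9.577e-05·6.902 = 6.610×10^-4 W = 6.61×10^-4 W.

P ≈ 6.61×10^-4 W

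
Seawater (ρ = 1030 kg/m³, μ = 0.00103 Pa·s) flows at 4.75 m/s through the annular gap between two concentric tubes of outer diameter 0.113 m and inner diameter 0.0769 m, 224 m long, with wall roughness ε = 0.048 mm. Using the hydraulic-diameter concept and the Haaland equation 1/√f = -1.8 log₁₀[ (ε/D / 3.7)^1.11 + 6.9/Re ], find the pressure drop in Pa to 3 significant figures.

ΔP ≈ 1.61×10^6 Pa

Hydraulic diameter D_h = 4A/P = D_o - D_i = 0.113 - 0.0769 = 0.0361 m.
Re = ρVD_h/μ = 1030·4.75·0.0361/0.00103 = 1.715e+05.
ε/D_h = 4.8e-05/0.0361 = 0.00133; Haaland gives 1/√f = -1.8 log₁₀[0.00015+4.02e-05] = 6.696, so f = 0.0223.
ΔP = f(L/D_h)(ρV²/2) = 0.0223·224/0.0361·1.162e+04 = 1.608e+06 Pa.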